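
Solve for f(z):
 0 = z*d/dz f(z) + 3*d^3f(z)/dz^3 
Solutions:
 f(z) = C1 + Integral(C2*airyai(-3^(2/3)*z/3) + C3*airybi(-3^(2/3)*z/3), z)


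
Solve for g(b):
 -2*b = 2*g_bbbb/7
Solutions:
 g(b) = C1 + C2*b + C3*b^2 + C4*b^3 - 7*b^5/120


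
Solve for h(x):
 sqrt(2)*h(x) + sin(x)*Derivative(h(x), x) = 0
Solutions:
 h(x) = C1*(cos(x) + 1)^(sqrt(2)/2)/(cos(x) - 1)^(sqrt(2)/2)


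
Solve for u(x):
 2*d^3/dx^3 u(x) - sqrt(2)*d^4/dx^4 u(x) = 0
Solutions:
 u(x) = C1 + C2*x + C3*x^2 + C4*exp(sqrt(2)*x)


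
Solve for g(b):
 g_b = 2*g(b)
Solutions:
 g(b) = C1*exp(2*b)


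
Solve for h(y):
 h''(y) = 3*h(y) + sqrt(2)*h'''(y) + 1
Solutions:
 h(y) = C1*exp(y*((9*sqrt(158)/4 + 20*sqrt(2))^(-1/3) + 2*sqrt(2) + 2*(9*sqrt(158)/4 + 20*sqrt(2))^(1/3))/12)*sin(sqrt(3)*y*(-2*(9*sqrt(158)/4 + 20*sqrt(2))^(1/3) + (9*sqrt(158)/4 + 20*sqrt(2))^(-1/3))/12) + C2*exp(y*((9*sqrt(158)/4 + 20*sqrt(2))^(-1/3) + 2*sqrt(2) + 2*(9*sqrt(158)/4 + 20*sqrt(2))^(1/3))/12)*cos(sqrt(3)*y*(-2*(9*sqrt(158)/4 + 20*sqrt(2))^(1/3) + (9*sqrt(158)/4 + 20*sqrt(2))^(-1/3))/12) + C3*exp(y*(-2*(9*sqrt(158)/4 + 20*sqrt(2))^(1/3) - 1/(9*sqrt(158)/4 + 20*sqrt(2))^(1/3) + sqrt(2))/6) - 1/3


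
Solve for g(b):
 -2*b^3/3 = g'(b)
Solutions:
 g(b) = C1 - b^4/6


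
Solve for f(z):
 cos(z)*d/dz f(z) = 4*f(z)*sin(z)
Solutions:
 f(z) = C1/cos(z)^4


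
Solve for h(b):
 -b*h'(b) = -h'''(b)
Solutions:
 h(b) = C1 + Integral(C2*airyai(b) + C3*airybi(b), b)


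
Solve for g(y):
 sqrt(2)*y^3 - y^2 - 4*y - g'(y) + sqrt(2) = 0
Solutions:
 g(y) = C1 + sqrt(2)*y^4/4 - y^3/3 - 2*y^2 + sqrt(2)*y


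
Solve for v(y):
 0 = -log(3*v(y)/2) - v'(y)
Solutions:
 -Integral(1/(-log(_y) - log(3) + log(2)), (_y, v(y))) = C1 - y


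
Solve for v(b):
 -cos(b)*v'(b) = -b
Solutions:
 v(b) = C1 + Integral(b/cos(b), b)


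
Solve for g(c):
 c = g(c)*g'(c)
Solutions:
 g(c) = -sqrt(C1 + c^2)
 g(c) = sqrt(C1 + c^2)


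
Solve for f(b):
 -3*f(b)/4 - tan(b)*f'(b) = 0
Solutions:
 f(b) = C1/sin(b)^(3/4)


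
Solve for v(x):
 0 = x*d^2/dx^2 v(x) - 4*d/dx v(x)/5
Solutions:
 v(x) = C1 + C2*x^(9/5)


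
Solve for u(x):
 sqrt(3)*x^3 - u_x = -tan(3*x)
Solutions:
 u(x) = C1 + sqrt(3)*x^4/4 - log(cos(3*x))/3


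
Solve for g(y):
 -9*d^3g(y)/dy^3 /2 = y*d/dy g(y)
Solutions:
 g(y) = C1 + Integral(C2*airyai(-6^(1/3)*y/3) + C3*airybi(-6^(1/3)*y/3), y)


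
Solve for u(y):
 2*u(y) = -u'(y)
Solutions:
 u(y) = C1*exp(-2*y)


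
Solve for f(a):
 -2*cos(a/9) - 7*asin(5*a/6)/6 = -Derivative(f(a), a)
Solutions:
 f(a) = C1 + 7*a*asin(5*a/6)/6 + 7*sqrt(36 - 25*a^2)/30 + 18*sin(a/9)


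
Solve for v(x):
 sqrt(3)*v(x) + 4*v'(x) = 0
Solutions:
 v(x) = C1*exp(-sqrt(3)*x/4)


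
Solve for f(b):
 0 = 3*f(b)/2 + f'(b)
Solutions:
 f(b) = C1*exp(-3*b/2)


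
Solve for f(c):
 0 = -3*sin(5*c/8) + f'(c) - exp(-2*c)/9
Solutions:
 f(c) = C1 - 24*cos(5*c/8)/5 - exp(-2*c)/18


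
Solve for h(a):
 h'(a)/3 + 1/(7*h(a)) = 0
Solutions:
 h(a) = -sqrt(C1 - 42*a)/7
 h(a) = sqrt(C1 - 42*a)/7


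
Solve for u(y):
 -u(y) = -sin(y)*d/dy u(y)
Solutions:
 u(y) = C1*sqrt(cos(y) - 1)/sqrt(cos(y) + 1)


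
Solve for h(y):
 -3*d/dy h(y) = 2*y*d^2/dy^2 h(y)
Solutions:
 h(y) = C1 + C2/sqrt(y)


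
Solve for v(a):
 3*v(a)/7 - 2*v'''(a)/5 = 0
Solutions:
 v(a) = C3*exp(14^(2/3)*15^(1/3)*a/14) + (C1*sin(14^(2/3)*3^(5/6)*5^(1/3)*a/28) + C2*cos(14^(2/3)*3^(5/6)*5^(1/3)*a/28))*exp(-14^(2/3)*15^(1/3)*a/28)


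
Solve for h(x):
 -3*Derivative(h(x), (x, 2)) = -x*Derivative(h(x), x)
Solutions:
 h(x) = C1 + C2*erfi(sqrt(6)*x/6)


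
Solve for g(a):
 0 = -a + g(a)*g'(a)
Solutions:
 g(a) = -sqrt(C1 + a^2)
 g(a) = sqrt(C1 + a^2)


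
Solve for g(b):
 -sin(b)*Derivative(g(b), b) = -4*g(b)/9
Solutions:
 g(b) = C1*(cos(b) - 1)^(2/9)/(cos(b) + 1)^(2/9)


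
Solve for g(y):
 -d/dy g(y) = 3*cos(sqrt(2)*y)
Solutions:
 g(y) = C1 - 3*sqrt(2)*sin(sqrt(2)*y)/2


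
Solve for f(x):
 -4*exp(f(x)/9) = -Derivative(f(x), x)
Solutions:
 f(x) = 9*log(-1/(C1 + 4*x)) + 18*log(3)


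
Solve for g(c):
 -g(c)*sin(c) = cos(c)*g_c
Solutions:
 g(c) = C1*cos(c)


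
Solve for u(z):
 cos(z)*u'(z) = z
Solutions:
 u(z) = C1 + Integral(z/cos(z), z)


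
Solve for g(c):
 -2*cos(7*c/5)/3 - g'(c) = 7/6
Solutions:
 g(c) = C1 - 7*c/6 - 10*sin(7*c/5)/21


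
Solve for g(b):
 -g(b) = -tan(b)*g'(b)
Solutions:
 g(b) = C1*sin(b)


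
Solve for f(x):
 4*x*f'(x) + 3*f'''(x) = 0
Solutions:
 f(x) = C1 + Integral(C2*airyai(-6^(2/3)*x/3) + C3*airybi(-6^(2/3)*x/3), x)


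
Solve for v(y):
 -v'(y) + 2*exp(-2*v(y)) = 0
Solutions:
 v(y) = log(-sqrt(C1 + 4*y))
 v(y) = log(C1 + 4*y)/2


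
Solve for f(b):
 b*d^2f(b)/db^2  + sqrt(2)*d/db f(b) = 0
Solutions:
 f(b) = C1 + C2*b^(1 - sqrt(2))


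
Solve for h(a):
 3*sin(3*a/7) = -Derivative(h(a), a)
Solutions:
 h(a) = C1 + 7*cos(3*a/7)


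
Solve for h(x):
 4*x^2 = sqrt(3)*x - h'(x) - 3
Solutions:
 h(x) = C1 - 4*x^3/3 + sqrt(3)*x^2/2 - 3*x


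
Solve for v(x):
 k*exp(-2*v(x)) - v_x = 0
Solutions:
 v(x) = log(-sqrt(C1 + 2*k*x))
 v(x) = log(C1 + 2*k*x)/2


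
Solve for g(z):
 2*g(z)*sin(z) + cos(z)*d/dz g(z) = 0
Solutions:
 g(z) = C1*cos(z)^2


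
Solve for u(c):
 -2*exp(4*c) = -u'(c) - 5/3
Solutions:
 u(c) = C1 - 5*c/3 + exp(4*c)/2


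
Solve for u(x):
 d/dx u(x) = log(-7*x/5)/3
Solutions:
 u(x) = C1 + x*log(-x)/3 + x*(-log(5) - 1 + log(7))/3


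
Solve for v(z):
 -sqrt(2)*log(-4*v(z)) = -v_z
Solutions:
 -sqrt(2)*Integral(1/(log(-_y) + 2*log(2)), (_y, v(z)))/2 = C1 - z


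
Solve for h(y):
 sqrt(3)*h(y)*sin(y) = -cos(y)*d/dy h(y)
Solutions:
 h(y) = C1*cos(y)^(sqrt(3))


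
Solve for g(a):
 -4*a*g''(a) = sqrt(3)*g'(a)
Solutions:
 g(a) = C1 + C2*a^(1 - sqrt(3)/4)


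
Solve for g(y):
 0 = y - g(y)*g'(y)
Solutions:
 g(y) = -sqrt(C1 + y^2)
 g(y) = sqrt(C1 + y^2)


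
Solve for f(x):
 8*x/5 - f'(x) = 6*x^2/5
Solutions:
 f(x) = C1 - 2*x^3/5 + 4*x^2/5


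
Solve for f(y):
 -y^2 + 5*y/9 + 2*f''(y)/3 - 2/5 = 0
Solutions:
 f(y) = C1 + C2*y + y^4/8 - 5*y^3/36 + 3*y^2/10


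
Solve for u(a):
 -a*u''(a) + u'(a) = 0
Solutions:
 u(a) = C1 + C2*a^2


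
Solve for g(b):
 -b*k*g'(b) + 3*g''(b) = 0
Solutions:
 g(b) = Piecewise((-sqrt(6)*sqrt(pi)*C1*erf(sqrt(6)*b*sqrt(-k)/6)/(2*sqrt(-k)) - C2, (k > 0) | (k < 0)), (-C1*b - C2, True))


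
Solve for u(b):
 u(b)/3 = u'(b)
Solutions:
 u(b) = C1*exp(b/3)


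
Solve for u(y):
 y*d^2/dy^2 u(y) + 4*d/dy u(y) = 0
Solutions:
 u(y) = C1 + C2/y^3


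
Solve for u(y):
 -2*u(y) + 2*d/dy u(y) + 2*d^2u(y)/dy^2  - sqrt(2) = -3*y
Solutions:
 u(y) = C1*exp(y*(-1 + sqrt(5))/2) + C2*exp(-y*(1 + sqrt(5))/2) + 3*y/2 - sqrt(2)/2 + 3/2


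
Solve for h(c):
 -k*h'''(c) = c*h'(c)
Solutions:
 h(c) = C1 + Integral(C2*airyai(c*(-1/k)^(1/3)) + C3*airybi(c*(-1/k)^(1/3)), c)


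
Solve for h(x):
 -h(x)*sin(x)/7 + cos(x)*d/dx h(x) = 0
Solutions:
 h(x) = C1/cos(x)^(1/7)


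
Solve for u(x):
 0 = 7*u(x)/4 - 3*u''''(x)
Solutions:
 u(x) = C1*exp(-sqrt(2)*3^(3/4)*7^(1/4)*x/6) + C2*exp(sqrt(2)*3^(3/4)*7^(1/4)*x/6) + C3*sin(sqrt(2)*3^(3/4)*7^(1/4)*x/6) + C4*cos(sqrt(2)*3^(3/4)*7^(1/4)*x/6)


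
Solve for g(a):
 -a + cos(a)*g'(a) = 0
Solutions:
 g(a) = C1 + Integral(a/cos(a), a)


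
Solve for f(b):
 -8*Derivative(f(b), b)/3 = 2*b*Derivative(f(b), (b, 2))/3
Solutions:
 f(b) = C1 + C2/b^3


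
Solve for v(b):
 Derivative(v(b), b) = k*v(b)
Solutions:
 v(b) = C1*exp(b*k)


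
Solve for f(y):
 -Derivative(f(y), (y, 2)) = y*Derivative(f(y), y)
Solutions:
 f(y) = C1 + C2*erf(sqrt(2)*y/2)


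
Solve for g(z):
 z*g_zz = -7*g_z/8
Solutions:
 g(z) = C1 + C2*z^(1/8)


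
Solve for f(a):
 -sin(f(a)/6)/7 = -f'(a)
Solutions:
 -a/7 + 3*log(cos(f(a)/6) - 1) - 3*log(cos(f(a)/6) + 1) = C1


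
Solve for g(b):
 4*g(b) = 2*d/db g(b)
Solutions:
 g(b) = C1*exp(2*b)


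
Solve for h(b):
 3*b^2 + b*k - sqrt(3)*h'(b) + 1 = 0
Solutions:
 h(b) = C1 + sqrt(3)*b^3/3 + sqrt(3)*b^2*k/6 + sqrt(3)*b/3


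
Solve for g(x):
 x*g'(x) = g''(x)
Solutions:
 g(x) = C1 + C2*erfi(sqrt(2)*x/2)


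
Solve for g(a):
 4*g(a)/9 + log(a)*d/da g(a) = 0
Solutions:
 g(a) = C1*exp(-4*li(a)/9)


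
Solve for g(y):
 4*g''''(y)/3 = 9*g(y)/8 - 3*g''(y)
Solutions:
 g(y) = C1*exp(-sqrt(6)*y*sqrt(-3 + sqrt(15))/4) + C2*exp(sqrt(6)*y*sqrt(-3 + sqrt(15))/4) + C3*sin(sqrt(6)*y*sqrt(3 + sqrt(15))/4) + C4*cos(sqrt(6)*y*sqrt(3 + sqrt(15))/4)


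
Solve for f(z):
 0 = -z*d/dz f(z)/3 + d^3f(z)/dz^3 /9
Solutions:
 f(z) = C1 + Integral(C2*airyai(3^(1/3)*z) + C3*airybi(3^(1/3)*z), z)


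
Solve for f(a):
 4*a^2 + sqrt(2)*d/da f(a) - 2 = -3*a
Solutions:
 f(a) = C1 - 2*sqrt(2)*a^3/3 - 3*sqrt(2)*a^2/4 + sqrt(2)*a


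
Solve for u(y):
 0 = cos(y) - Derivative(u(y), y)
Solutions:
 u(y) = C1 + sin(y)


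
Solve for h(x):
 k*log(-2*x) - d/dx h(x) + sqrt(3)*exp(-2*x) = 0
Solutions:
 h(x) = C1 + k*x*log(-x) + k*x*(-1 + log(2)) - sqrt(3)*exp(-2*x)/2


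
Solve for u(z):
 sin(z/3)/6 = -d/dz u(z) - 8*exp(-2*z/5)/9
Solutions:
 u(z) = C1 + cos(z/3)/2 + 20*exp(-2*z/5)/9


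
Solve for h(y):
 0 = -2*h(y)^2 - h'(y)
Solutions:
 h(y) = 1/(C1 + 2*y)


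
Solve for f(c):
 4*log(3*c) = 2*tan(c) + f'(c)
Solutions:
 f(c) = C1 + 4*c*log(c) - 4*c + 4*c*log(3) + 2*log(cos(c))


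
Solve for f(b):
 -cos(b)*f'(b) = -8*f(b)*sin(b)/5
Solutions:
 f(b) = C1/cos(b)^(8/5)


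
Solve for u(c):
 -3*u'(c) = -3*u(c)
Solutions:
 u(c) = C1*exp(c)


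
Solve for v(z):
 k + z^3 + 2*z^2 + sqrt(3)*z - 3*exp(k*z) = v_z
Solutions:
 v(z) = C1 + k*z + z^4/4 + 2*z^3/3 + sqrt(3)*z^2/2 - 3*exp(k*z)/k


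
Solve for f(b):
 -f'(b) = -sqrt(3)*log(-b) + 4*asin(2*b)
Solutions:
 f(b) = C1 + sqrt(3)*b*(log(-b) - 1) - 4*b*asin(2*b) - 2*sqrt(1 - 4*b^2)


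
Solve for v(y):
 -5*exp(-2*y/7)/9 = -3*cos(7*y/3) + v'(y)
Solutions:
 v(y) = C1 + 9*sin(7*y/3)/7 + 35*exp(-2*y/7)/18


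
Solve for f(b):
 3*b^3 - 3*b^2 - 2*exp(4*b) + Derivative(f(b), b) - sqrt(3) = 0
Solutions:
 f(b) = C1 - 3*b^4/4 + b^3 + sqrt(3)*b + exp(4*b)/2


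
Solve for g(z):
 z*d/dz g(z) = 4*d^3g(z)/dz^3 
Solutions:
 g(z) = C1 + Integral(C2*airyai(2^(1/3)*z/2) + C3*airybi(2^(1/3)*z/2), z)


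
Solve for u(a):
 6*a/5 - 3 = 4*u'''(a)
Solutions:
 u(a) = C1 + C2*a + C3*a^2 + a^4/80 - a^3/8


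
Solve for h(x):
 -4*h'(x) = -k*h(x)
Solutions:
 h(x) = C1*exp(k*x/4)


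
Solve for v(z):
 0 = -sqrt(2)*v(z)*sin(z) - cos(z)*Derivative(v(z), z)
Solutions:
 v(z) = C1*cos(z)^(sqrt(2))


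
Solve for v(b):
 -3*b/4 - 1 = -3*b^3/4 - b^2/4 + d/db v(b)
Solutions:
 v(b) = C1 + 3*b^4/16 + b^3/12 - 3*b^2/8 - b


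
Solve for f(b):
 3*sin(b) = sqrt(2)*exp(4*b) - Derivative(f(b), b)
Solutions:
 f(b) = C1 + sqrt(2)*exp(4*b)/4 + 3*cos(b)


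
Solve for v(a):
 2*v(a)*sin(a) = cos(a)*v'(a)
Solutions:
 v(a) = C1/cos(a)^2


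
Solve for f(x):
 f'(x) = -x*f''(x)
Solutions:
 f(x) = C1 + C2*log(x)


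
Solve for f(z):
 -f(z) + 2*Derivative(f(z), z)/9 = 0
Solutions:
 f(z) = C1*exp(9*z/2)


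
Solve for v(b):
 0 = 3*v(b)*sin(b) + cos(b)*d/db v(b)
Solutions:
 v(b) = C1*cos(b)^3


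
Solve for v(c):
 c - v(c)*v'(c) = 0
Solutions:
 v(c) = -sqrt(C1 + c^2)
 v(c) = sqrt(C1 + c^2)


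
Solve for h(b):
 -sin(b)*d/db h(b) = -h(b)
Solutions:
 h(b) = C1*sqrt(cos(b) - 1)/sqrt(cos(b) + 1)


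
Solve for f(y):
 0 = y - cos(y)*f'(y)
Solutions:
 f(y) = C1 + Integral(y/cos(y), y)


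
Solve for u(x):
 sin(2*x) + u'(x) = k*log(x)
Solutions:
 u(x) = C1 + k*x*(log(x) - 1) + cos(2*x)/2


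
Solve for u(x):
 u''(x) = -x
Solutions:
 u(x) = C1 + C2*x - x^3/6


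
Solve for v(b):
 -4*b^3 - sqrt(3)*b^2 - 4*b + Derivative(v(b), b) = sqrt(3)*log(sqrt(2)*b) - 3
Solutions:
 v(b) = C1 + b^4 + sqrt(3)*b^3/3 + 2*b^2 + sqrt(3)*b*log(b) - 3*b - sqrt(3)*b + sqrt(3)*b*log(2)/2


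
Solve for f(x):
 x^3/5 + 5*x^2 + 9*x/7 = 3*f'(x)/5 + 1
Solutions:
 f(x) = C1 + x^4/12 + 25*x^3/9 + 15*x^2/14 - 5*x/3


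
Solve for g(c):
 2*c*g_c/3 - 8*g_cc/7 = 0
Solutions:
 g(c) = C1 + C2*erfi(sqrt(42)*c/12)


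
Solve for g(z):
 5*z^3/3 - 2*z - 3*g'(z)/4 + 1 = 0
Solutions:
 g(z) = C1 + 5*z^4/9 - 4*z^2/3 + 4*z/3


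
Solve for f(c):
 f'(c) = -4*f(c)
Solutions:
 f(c) = C1*exp(-4*c)


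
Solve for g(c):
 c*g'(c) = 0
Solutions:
 g(c) = C1


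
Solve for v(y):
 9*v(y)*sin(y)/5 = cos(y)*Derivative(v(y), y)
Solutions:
 v(y) = C1/cos(y)^(9/5)


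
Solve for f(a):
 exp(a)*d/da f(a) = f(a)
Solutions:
 f(a) = C1*exp(-exp(-a))


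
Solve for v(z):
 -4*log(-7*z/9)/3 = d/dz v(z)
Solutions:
 v(z) = C1 - 4*z*log(-z)/3 + 4*z*(-log(7) + 1 + 2*log(3))/3


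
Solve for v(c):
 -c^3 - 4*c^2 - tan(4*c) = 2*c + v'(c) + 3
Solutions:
 v(c) = C1 - c^4/4 - 4*c^3/3 - c^2 - 3*c + log(cos(4*c))/4


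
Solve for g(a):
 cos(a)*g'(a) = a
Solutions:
 g(a) = C1 + Integral(a/cos(a), a)


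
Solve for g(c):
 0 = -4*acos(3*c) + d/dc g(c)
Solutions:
 g(c) = C1 + 4*c*acos(3*c) - 4*sqrt(1 - 9*c^2)/3


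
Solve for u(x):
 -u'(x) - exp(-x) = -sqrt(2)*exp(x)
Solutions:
 u(x) = C1 + sqrt(2)*exp(x) + exp(-x)


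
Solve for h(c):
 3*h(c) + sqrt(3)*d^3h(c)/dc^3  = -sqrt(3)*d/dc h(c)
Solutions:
 h(c) = C1*exp(2^(1/3)*sqrt(3)*c*(-2/(9 + sqrt(85))^(1/3) + 2^(1/3)*(9 + sqrt(85))^(1/3))/12)*sin(2^(1/3)*c*(2/(9 + sqrt(85))^(1/3) + 2^(1/3)*(9 + sqrt(85))^(1/3))/4) + C2*exp(2^(1/3)*sqrt(3)*c*(-2/(9 + sqrt(85))^(1/3) + 2^(1/3)*(9 + sqrt(85))^(1/3))/12)*cos(2^(1/3)*c*(2/(9 + sqrt(85))^(1/3) + 2^(1/3)*(9 + sqrt(85))^(1/3))/4) + C3*exp(-2^(1/3)*sqrt(3)*c*(-2/(9 + sqrt(85))^(1/3) + 2^(1/3)*(9 + sqrt(85))^(1/3))/6)


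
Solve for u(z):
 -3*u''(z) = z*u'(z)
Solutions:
 u(z) = C1 + C2*erf(sqrt(6)*z/6)


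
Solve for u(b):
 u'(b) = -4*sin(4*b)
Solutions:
 u(b) = C1 + cos(4*b)


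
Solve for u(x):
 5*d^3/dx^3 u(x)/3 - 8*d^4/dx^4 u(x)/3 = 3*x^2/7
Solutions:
 u(x) = C1 + C2*x + C3*x^2 + C4*exp(5*x/8) + 3*x^5/700 + 6*x^4/175 + 192*x^3/875


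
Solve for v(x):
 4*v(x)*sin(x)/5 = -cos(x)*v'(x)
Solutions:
 v(x) = C1*cos(x)^(4/5)


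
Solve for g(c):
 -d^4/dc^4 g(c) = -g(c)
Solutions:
 g(c) = C1*exp(-c) + C2*exp(c) + C3*sin(c) + C4*cos(c)


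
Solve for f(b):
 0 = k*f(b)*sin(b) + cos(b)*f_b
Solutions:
 f(b) = C1*exp(k*log(cos(b)))


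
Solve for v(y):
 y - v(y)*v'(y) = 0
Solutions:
 v(y) = -sqrt(C1 + y^2)
 v(y) = sqrt(C1 + y^2)


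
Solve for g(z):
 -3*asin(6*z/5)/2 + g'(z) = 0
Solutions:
 g(z) = C1 + 3*z*asin(6*z/5)/2 + sqrt(25 - 36*z^2)/4


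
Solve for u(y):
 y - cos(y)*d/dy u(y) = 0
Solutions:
 u(y) = C1 + Integral(y/cos(y), y)


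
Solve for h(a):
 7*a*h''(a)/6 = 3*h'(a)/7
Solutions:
 h(a) = C1 + C2*a^(67/49)


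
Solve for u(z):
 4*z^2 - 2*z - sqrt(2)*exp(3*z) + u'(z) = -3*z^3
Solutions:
 u(z) = C1 - 3*z^4/4 - 4*z^3/3 + z^2 + sqrt(2)*exp(3*z)/3


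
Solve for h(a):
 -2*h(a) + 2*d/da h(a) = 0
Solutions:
 h(a) = C1*exp(a)


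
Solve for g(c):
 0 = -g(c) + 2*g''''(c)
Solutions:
 g(c) = C1*exp(-2^(3/4)*c/2) + C2*exp(2^(3/4)*c/2) + C3*sin(2^(3/4)*c/2) + C4*cos(2^(3/4)*c/2)


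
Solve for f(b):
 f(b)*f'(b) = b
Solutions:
 f(b) = -sqrt(C1 + b^2)
 f(b) = sqrt(C1 + b^2)


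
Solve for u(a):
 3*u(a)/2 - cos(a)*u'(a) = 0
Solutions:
 u(a) = C1*(sin(a) + 1)^(3/4)/(sin(a) - 1)^(3/4)


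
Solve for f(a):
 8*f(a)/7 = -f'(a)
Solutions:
 f(a) = C1*exp(-8*a/7)


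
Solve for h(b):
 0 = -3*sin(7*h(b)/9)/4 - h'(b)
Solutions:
 3*b/4 + 9*log(cos(7*h(b)/9) - 1)/14 - 9*log(cos(7*h(b)/9) + 1)/14 = C1


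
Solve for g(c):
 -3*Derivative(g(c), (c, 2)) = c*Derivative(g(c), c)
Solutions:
 g(c) = C1 + C2*erf(sqrt(6)*c/6)


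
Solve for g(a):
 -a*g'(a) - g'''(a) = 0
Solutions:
 g(a) = C1 + Integral(C2*airyai(-a) + C3*airybi(-a), a)


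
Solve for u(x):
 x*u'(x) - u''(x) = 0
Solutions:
 u(x) = C1 + C2*erfi(sqrt(2)*x/2)


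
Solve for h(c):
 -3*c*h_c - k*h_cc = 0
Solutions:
 h(c) = C1 + C2*sqrt(k)*erf(sqrt(6)*c*sqrt(1/k)/2)


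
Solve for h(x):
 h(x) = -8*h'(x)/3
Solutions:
 h(x) = C1*exp(-3*x/8)


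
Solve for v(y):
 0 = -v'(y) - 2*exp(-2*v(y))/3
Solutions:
 v(y) = log(-sqrt(C1 - 12*y)) - log(3)
 v(y) = log(C1 - 12*y)/2 - log(3)


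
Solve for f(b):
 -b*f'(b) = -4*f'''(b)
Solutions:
 f(b) = C1 + Integral(C2*airyai(2^(1/3)*b/2) + C3*airybi(2^(1/3)*b/2), b)


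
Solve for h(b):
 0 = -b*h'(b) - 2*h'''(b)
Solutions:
 h(b) = C1 + Integral(C2*airyai(-2^(2/3)*b/2) + C3*airybi(-2^(2/3)*b/2), b)


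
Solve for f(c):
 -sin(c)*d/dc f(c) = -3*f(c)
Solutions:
 f(c) = C1*(cos(c) - 1)^(3/2)/(cos(c) + 1)^(3/2)


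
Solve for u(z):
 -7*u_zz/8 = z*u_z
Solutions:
 u(z) = C1 + C2*erf(2*sqrt(7)*z/7)


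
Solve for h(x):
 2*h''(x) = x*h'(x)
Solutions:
 h(x) = C1 + C2*erfi(x/2)


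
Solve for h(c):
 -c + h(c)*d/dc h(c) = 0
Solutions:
 h(c) = -sqrt(C1 + c^2)
 h(c) = sqrt(C1 + c^2)


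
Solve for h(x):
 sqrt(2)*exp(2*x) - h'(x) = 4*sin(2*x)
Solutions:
 h(x) = C1 + sqrt(2)*exp(2*x)/2 + 2*cos(2*x)


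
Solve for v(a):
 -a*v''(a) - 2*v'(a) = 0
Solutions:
 v(a) = C1 + C2/a


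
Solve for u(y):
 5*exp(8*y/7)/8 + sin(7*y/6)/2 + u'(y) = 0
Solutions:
 u(y) = C1 - 35*exp(8*y/7)/64 + 3*cos(7*y/6)/7


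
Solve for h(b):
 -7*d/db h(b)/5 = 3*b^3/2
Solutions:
 h(b) = C1 - 15*b^4/56


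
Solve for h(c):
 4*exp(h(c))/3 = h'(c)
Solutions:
 h(c) = log(-1/(C1 + 4*c)) + log(3)


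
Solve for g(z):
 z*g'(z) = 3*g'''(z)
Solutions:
 g(z) = C1 + Integral(C2*airyai(3^(2/3)*z/3) + C3*airybi(3^(2/3)*z/3), z)


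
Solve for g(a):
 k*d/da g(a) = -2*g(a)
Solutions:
 g(a) = C1*exp(-2*a/k)


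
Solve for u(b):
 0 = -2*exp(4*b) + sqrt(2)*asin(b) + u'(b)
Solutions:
 u(b) = C1 - sqrt(2)*(b*asin(b) + sqrt(1 - b^2)) + exp(4*b)/2


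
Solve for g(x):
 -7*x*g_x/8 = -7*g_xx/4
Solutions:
 g(x) = C1 + C2*erfi(x/2)


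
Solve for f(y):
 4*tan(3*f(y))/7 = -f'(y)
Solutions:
 f(y) = -asin(C1*exp(-12*y/7))/3 + pi/3
 f(y) = asin(C1*exp(-12*y/7))/3


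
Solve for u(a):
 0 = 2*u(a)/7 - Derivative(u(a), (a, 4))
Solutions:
 u(a) = C1*exp(-2^(1/4)*7^(3/4)*a/7) + C2*exp(2^(1/4)*7^(3/4)*a/7) + C3*sin(2^(1/4)*7^(3/4)*a/7) + C4*cos(2^(1/4)*7^(3/4)*a/7)


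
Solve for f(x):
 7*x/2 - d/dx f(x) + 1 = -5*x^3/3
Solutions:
 f(x) = C1 + 5*x^4/12 + 7*x^2/4 + x


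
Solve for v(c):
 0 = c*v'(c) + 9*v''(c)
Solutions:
 v(c) = C1 + C2*erf(sqrt(2)*c/6)


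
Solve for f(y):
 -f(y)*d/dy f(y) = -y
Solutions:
 f(y) = -sqrt(C1 + y^2)
 f(y) = sqrt(C1 + y^2)


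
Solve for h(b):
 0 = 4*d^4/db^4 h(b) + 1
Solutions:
 h(b) = C1 + C2*b + C3*b^2 + C4*b^3 - b^4/96


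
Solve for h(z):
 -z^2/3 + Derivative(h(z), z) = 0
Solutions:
 h(z) = C1 + z^3/9


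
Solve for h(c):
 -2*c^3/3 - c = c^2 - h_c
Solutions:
 h(c) = C1 + c^4/6 + c^3/3 + c^2/2


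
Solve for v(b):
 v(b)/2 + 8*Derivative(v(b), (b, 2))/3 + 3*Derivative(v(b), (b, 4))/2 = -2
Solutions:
 v(b) = C1*sin(b*sqrt(8 - sqrt(37))/3) + C2*sin(b*sqrt(sqrt(37) + 8)/3) + C3*cos(b*sqrt(8 - sqrt(37))/3) + C4*cos(b*sqrt(sqrt(37) + 8)/3) - 4


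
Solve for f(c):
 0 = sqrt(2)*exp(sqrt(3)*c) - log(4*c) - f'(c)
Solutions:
 f(c) = C1 - c*log(c) + c*(1 - 2*log(2)) + sqrt(6)*exp(sqrt(3)*c)/3


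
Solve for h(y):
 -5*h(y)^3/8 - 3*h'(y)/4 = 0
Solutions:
 h(y) = -sqrt(3)*sqrt(-1/(C1 - 5*y))
 h(y) = sqrt(3)*sqrt(-1/(C1 - 5*y))


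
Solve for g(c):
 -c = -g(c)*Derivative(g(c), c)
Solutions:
 g(c) = -sqrt(C1 + c^2)
 g(c) = sqrt(C1 + c^2)


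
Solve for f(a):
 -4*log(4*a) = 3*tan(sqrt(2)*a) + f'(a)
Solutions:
 f(a) = C1 - 4*a*log(a) - 8*a*log(2) + 4*a + 3*sqrt(2)*log(cos(sqrt(2)*a))/2


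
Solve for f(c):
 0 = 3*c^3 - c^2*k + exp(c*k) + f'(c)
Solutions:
 f(c) = C1 - 3*c^4/4 + c^3*k/3 - exp(c*k)/k


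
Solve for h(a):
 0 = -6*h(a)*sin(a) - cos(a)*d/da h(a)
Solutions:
 h(a) = C1*cos(a)^6


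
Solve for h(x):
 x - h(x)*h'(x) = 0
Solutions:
 h(x) = -sqrt(C1 + x^2)
 h(x) = sqrt(C1 + x^2)


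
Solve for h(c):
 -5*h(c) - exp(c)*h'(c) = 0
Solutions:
 h(c) = C1*exp(5*exp(-c))


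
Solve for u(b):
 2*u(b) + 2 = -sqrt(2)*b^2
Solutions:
 u(b) = -sqrt(2)*b^2/2 - 1


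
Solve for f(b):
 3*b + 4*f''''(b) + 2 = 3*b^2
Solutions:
 f(b) = C1 + C2*b + C3*b^2 + C4*b^3 + b^6/480 - b^5/160 - b^4/48


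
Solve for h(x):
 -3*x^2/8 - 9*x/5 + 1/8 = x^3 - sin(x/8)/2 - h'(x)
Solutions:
 h(x) = C1 + x^4/4 + x^3/8 + 9*x^2/10 - x/8 + 4*cos(x/8)


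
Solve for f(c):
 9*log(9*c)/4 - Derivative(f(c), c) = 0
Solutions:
 f(c) = C1 + 9*c*log(c)/4 - 9*c/4 + 9*c*log(3)/2


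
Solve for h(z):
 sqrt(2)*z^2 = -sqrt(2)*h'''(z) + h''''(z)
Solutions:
 h(z) = C1 + C2*z + C3*z^2 + C4*exp(sqrt(2)*z) - z^5/60 - sqrt(2)*z^4/24 - z^3/6


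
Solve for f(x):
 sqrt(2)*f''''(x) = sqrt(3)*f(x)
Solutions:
 f(x) = C1*exp(-2^(7/8)*3^(1/8)*x/2) + C2*exp(2^(7/8)*3^(1/8)*x/2) + C3*sin(2^(7/8)*3^(1/8)*x/2) + C4*cos(2^(7/8)*3^(1/8)*x/2)


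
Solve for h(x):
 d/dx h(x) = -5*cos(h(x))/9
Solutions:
 5*x/9 - log(sin(h(x)) - 1)/2 + log(sin(h(x)) + 1)/2 = C1


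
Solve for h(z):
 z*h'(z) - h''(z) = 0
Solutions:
 h(z) = C1 + C2*erfi(sqrt(2)*z/2)


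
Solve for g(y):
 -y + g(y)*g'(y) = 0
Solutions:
 g(y) = -sqrt(C1 + y^2)
 g(y) = sqrt(C1 + y^2)


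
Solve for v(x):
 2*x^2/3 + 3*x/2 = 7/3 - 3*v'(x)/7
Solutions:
 v(x) = C1 - 14*x^3/27 - 7*x^2/4 + 49*x/9


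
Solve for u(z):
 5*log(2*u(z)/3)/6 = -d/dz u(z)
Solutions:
 6*Integral(1/(log(_y) - log(3) + log(2)), (_y, u(z)))/5 = C1 - z


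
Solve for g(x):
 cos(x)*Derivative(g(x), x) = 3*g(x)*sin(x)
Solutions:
 g(x) = C1/cos(x)^3


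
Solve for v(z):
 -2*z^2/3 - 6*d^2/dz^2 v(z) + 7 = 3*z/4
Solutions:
 v(z) = C1 + C2*z - z^4/108 - z^3/48 + 7*z^2/12


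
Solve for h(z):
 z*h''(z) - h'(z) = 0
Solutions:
 h(z) = C1 + C2*z^2


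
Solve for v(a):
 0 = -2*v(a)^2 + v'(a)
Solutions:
 v(a) = -1/(C1 + 2*a)


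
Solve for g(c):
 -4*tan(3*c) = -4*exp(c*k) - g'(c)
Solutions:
 g(c) = C1 - 4*Piecewise((exp(c*k)/k, Ne(k, 0)), (c, True)) - 4*log(cos(3*c))/3


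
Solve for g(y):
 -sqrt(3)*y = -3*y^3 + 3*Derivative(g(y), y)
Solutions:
 g(y) = C1 + y^4/4 - sqrt(3)*y^2/6


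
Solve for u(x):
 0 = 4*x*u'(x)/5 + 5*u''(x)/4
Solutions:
 u(x) = C1 + C2*erf(2*sqrt(2)*x/5)


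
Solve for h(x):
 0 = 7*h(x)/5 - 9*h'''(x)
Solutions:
 h(x) = C3*exp(525^(1/3)*x/15) + (C1*sin(175^(1/3)*3^(5/6)*x/30) + C2*cos(175^(1/3)*3^(5/6)*x/30))*exp(-525^(1/3)*x/30)


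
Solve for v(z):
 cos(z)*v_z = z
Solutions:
 v(z) = C1 + Integral(z/cos(z), z)


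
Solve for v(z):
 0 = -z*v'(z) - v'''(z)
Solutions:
 v(z) = C1 + Integral(C2*airyai(-z) + C3*airybi(-z), z)


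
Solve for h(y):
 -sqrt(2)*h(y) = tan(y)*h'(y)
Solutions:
 h(y) = C1/sin(y)^(sqrt(2))


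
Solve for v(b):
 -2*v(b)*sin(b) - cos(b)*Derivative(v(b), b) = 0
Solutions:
 v(b) = C1*cos(b)^2


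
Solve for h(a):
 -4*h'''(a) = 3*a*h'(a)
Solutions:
 h(a) = C1 + Integral(C2*airyai(-6^(1/3)*a/2) + C3*airybi(-6^(1/3)*a/2), a)


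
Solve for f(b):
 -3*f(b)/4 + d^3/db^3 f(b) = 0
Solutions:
 f(b) = C3*exp(6^(1/3)*b/2) + (C1*sin(2^(1/3)*3^(5/6)*b/4) + C2*cos(2^(1/3)*3^(5/6)*b/4))*exp(-6^(1/3)*b/4)


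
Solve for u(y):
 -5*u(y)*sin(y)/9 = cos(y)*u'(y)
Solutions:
 u(y) = C1*cos(y)^(5/9)


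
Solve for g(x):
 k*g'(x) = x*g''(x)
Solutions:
 g(x) = C1 + x^(re(k) + 1)*(C2*sin(log(x)*Abs(im(k))) + C3*cos(log(x)*im(k)))


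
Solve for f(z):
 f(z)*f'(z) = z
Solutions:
 f(z) = -sqrt(C1 + z^2)
 f(z) = sqrt(C1 + z^2)


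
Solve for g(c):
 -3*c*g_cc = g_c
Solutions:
 g(c) = C1 + C2*c^(2/3)


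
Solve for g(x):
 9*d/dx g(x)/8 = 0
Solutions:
 g(x) = C1


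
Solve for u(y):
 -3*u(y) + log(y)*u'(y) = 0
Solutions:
 u(y) = C1*exp(3*li(y))


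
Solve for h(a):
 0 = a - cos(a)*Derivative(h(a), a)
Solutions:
 h(a) = C1 + Integral(a/cos(a), a)


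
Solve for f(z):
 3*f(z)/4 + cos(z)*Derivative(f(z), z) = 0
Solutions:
 f(z) = C1*(sin(z) - 1)^(3/8)/(sin(z) + 1)^(3/8)


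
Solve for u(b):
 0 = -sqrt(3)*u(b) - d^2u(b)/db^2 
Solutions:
 u(b) = C1*sin(3^(1/4)*b) + C2*cos(3^(1/4)*b)


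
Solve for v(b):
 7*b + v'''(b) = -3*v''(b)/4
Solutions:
 v(b) = C1 + C2*b + C3*exp(-3*b/4) - 14*b^3/9 + 56*b^2/9


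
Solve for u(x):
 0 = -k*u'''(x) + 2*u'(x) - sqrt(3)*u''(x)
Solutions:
 u(x) = C1 + C2*exp(x*(sqrt(8*k + 3) - sqrt(3))/(2*k)) + C3*exp(-x*(sqrt(8*k + 3) + sqrt(3))/(2*k))


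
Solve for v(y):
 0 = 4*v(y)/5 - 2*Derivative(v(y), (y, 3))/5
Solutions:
 v(y) = C3*exp(2^(1/3)*y) + (C1*sin(2^(1/3)*sqrt(3)*y/2) + C2*cos(2^(1/3)*sqrt(3)*y/2))*exp(-2^(1/3)*y/2)


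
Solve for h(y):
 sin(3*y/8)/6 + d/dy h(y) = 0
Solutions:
 h(y) = C1 + 4*cos(3*y/8)/9


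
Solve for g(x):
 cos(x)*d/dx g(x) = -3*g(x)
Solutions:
 g(x) = C1*(sin(x) - 1)^(3/2)/(sin(x) + 1)^(3/2)


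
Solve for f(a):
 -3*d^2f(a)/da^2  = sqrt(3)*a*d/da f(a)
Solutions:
 f(a) = C1 + C2*erf(sqrt(2)*3^(3/4)*a/6)


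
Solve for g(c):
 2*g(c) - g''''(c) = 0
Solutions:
 g(c) = C1*exp(-2^(1/4)*c) + C2*exp(2^(1/4)*c) + C3*sin(2^(1/4)*c) + C4*cos(2^(1/4)*c)


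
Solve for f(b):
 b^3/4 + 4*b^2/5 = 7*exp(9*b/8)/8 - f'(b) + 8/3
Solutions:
 f(b) = C1 - b^4/16 - 4*b^3/15 + 8*b/3 + 7*exp(9*b/8)/9


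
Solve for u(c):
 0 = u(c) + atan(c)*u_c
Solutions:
 u(c) = C1*exp(-Integral(1/atan(c), c))


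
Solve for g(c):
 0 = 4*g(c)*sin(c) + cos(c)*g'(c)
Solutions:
 g(c) = C1*cos(c)^4


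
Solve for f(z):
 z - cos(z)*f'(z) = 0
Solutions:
 f(z) = C1 + Integral(z/cos(z), z)


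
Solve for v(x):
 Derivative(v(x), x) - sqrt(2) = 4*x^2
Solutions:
 v(x) = C1 + 4*x^3/3 + sqrt(2)*x


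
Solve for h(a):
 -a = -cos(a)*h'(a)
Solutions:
 h(a) = C1 + Integral(a/cos(a), a)


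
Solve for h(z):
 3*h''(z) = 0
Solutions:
 h(z) = C1 + C2*z


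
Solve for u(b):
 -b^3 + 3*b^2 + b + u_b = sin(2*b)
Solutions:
 u(b) = C1 + b^4/4 - b^3 - b^2/2 - cos(2*b)/2


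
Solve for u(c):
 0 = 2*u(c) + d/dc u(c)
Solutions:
 u(c) = C1*exp(-2*c)


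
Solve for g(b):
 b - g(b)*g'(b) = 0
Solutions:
 g(b) = -sqrt(C1 + b^2)
 g(b) = sqrt(C1 + b^2)


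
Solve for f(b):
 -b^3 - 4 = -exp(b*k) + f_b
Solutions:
 f(b) = C1 - b^4/4 - 4*b + exp(b*k)/k


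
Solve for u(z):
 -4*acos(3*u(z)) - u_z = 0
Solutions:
 Integral(1/acos(3*_y), (_y, u(z))) = C1 - 4*z


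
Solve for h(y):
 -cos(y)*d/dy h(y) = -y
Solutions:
 h(y) = C1 + Integral(y/cos(y), y)


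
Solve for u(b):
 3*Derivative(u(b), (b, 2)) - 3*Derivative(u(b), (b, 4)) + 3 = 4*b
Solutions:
 u(b) = C1 + C2*b + C3*exp(-b) + C4*exp(b) + 2*b^3/9 - b^2/2


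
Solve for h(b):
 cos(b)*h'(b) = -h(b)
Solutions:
 h(b) = C1*sqrt(sin(b) - 1)/sqrt(sin(b) + 1)


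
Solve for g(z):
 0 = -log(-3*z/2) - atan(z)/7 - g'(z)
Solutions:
 g(z) = C1 - z*log(-z) - z*atan(z)/7 - z*log(3) + z*log(2) + z + log(z^2 + 1)/14


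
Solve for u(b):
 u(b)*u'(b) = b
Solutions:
 u(b) = -sqrt(C1 + b^2)
 u(b) = sqrt(C1 + b^2)


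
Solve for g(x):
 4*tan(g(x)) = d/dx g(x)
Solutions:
 g(x) = pi - asin(C1*exp(4*x))
 g(x) = asin(C1*exp(4*x))


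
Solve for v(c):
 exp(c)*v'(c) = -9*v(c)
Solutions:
 v(c) = C1*exp(9*exp(-c))


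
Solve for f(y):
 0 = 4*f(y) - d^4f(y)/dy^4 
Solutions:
 f(y) = C1*exp(-sqrt(2)*y) + C2*exp(sqrt(2)*y) + C3*sin(sqrt(2)*y) + C4*cos(sqrt(2)*y)


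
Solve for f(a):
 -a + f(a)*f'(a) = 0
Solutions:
 f(a) = -sqrt(C1 + a^2)
 f(a) = sqrt(C1 + a^2)


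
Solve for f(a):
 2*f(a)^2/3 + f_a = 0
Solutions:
 f(a) = 3/(C1 + 2*a)


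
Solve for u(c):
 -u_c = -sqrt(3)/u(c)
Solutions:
 u(c) = -sqrt(C1 + 2*sqrt(3)*c)
 u(c) = sqrt(C1 + 2*sqrt(3)*c)


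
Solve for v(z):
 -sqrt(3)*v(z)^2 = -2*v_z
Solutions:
 v(z) = -2/(C1 + sqrt(3)*z)


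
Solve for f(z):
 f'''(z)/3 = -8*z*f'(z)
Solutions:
 f(z) = C1 + Integral(C2*airyai(-2*3^(1/3)*z) + C3*airybi(-2*3^(1/3)*z), z)


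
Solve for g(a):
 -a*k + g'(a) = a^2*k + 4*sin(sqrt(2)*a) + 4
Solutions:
 g(a) = C1 + a^3*k/3 + a^2*k/2 + 4*a - 2*sqrt(2)*cos(sqrt(2)*a)


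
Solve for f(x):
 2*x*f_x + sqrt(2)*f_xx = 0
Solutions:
 f(x) = C1 + C2*erf(2^(3/4)*x/2)


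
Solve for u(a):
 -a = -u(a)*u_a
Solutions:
 u(a) = -sqrt(C1 + a^2)
 u(a) = sqrt(C1 + a^2)


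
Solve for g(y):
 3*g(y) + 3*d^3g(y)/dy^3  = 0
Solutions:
 g(y) = C3*exp(-y) + (C1*sin(sqrt(3)*y/2) + C2*cos(sqrt(3)*y/2))*exp(y/2)


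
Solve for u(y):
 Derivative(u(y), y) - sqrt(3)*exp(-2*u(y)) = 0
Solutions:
 u(y) = log(-sqrt(C1 + 2*sqrt(3)*y))
 u(y) = log(C1 + 2*sqrt(3)*y)/2


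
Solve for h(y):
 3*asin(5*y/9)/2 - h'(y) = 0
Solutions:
 h(y) = C1 + 3*y*asin(5*y/9)/2 + 3*sqrt(81 - 25*y^2)/10


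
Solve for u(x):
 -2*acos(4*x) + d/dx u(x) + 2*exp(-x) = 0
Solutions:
 u(x) = C1 + 2*x*acos(4*x) - sqrt(1 - 16*x^2)/2 + 2*exp(-x)


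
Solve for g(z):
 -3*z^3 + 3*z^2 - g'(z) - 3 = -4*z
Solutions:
 g(z) = C1 - 3*z^4/4 + z^3 + 2*z^2 - 3*z


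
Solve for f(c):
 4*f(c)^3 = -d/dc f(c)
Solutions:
 f(c) = -sqrt(2)*sqrt(-1/(C1 - 4*c))/2
 f(c) = sqrt(2)*sqrt(-1/(C1 - 4*c))/2


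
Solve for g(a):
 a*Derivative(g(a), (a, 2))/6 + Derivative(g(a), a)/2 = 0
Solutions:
 g(a) = C1 + C2/a^2


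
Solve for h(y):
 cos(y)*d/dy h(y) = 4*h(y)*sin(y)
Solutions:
 h(y) = C1/cos(y)^4


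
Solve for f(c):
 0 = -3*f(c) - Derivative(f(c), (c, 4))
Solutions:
 f(c) = (C1*sin(sqrt(2)*3^(1/4)*c/2) + C2*cos(sqrt(2)*3^(1/4)*c/2))*exp(-sqrt(2)*3^(1/4)*c/2) + (C3*sin(sqrt(2)*3^(1/4)*c/2) + C4*cos(sqrt(2)*3^(1/4)*c/2))*exp(sqrt(2)*3^(1/4)*c/2)


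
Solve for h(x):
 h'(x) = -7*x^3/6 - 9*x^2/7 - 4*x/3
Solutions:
 h(x) = C1 - 7*x^4/24 - 3*x^3/7 - 2*x^2/3


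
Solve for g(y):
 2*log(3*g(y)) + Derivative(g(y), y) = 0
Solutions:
 Integral(1/(log(_y) + log(3)), (_y, g(y)))/2 = C1 - y


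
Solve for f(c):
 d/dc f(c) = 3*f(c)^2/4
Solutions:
 f(c) = -4/(C1 + 3*c)


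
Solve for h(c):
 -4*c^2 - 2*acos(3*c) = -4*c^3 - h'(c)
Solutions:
 h(c) = C1 - c^4 + 4*c^3/3 + 2*c*acos(3*c) - 2*sqrt(1 - 9*c^2)/3


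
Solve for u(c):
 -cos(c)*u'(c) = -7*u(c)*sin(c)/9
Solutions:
 u(c) = C1/cos(c)^(7/9)


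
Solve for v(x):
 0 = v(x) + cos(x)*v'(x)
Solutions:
 v(x) = C1*sqrt(sin(x) - 1)/sqrt(sin(x) + 1)


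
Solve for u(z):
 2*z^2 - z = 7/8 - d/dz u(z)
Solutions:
 u(z) = C1 - 2*z^3/3 + z^2/2 + 7*z/8


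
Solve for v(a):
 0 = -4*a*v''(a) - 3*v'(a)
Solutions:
 v(a) = C1 + C2*a^(1/4)


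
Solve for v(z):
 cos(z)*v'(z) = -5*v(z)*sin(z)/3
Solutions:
 v(z) = C1*cos(z)^(5/3)


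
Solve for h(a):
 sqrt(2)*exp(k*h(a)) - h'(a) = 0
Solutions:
 h(a) = Piecewise((log(-1/(C1*k + sqrt(2)*a*k))/k, Ne(k, 0)), (nan, True))
 h(a) = Piecewise((C1 + sqrt(2)*a, Eq(k, 0)), (nan, True))


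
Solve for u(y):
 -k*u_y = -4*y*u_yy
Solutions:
 u(y) = C1 + y^(re(k)/4 + 1)*(C2*sin(log(y)*Abs(im(k))/4) + C3*cos(log(y)*im(k)/4))


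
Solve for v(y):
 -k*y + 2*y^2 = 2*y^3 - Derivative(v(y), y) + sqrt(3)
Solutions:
 v(y) = C1 + k*y^2/2 + y^4/2 - 2*y^3/3 + sqrt(3)*y


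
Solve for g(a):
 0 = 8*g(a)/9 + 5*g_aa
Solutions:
 g(a) = C1*sin(2*sqrt(10)*a/15) + C2*cos(2*sqrt(10)*a/15)


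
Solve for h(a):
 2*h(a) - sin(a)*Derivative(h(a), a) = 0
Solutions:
 h(a) = C1*(cos(a) - 1)/(cos(a) + 1)


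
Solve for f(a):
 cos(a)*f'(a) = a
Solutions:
 f(a) = C1 + Integral(a/cos(a), a)


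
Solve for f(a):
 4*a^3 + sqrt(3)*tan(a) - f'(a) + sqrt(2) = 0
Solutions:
 f(a) = C1 + a^4 + sqrt(2)*a - sqrt(3)*log(cos(a))


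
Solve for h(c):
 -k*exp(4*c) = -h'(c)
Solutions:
 h(c) = C1 + k*exp(4*c)/4


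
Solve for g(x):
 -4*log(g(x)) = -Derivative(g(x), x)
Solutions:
 li(g(x)) = C1 + 4*x


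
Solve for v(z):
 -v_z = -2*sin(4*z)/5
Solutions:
 v(z) = C1 - cos(4*z)/10


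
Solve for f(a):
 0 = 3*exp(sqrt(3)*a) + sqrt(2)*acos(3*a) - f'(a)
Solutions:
 f(a) = C1 + sqrt(2)*(a*acos(3*a) - sqrt(1 - 9*a^2)/3) + sqrt(3)*exp(sqrt(3)*a)


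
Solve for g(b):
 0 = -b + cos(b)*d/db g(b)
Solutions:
 g(b) = C1 + Integral(b/cos(b), b)


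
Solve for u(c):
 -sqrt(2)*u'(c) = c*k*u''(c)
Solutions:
 u(c) = C1 + c^(((re(k) - sqrt(2))*re(k) + im(k)^2)/(re(k)^2 + im(k)^2))*(C2*sin(sqrt(2)*log(c)*Abs(im(k))/(re(k)^2 + im(k)^2)) + C3*cos(sqrt(2)*log(c)*im(k)/(re(k)^2 + im(k)^2)))


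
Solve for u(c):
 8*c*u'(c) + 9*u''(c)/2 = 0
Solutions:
 u(c) = C1 + C2*erf(2*sqrt(2)*c/3)


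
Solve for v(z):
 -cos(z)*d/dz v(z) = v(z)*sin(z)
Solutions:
 v(z) = C1*cos(z)


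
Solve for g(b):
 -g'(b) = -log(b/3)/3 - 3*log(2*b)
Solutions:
 g(b) = C1 + 10*b*log(b)/3 - 10*b/3 - b*log(3)/3 + 3*b*log(2)


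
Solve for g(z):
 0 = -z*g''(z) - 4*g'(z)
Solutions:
 g(z) = C1 + C2/z^3


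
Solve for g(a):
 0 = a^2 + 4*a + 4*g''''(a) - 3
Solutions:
 g(a) = C1 + C2*a + C3*a^2 + C4*a^3 - a^6/1440 - a^5/120 + a^4/32


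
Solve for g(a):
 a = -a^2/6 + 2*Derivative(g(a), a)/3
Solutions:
 g(a) = C1 + a^3/12 + 3*a^2/4


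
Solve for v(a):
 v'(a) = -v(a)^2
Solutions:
 v(a) = 1/(C1 + a)


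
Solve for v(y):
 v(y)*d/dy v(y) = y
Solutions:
 v(y) = -sqrt(C1 + y^2)
 v(y) = sqrt(C1 + y^2)


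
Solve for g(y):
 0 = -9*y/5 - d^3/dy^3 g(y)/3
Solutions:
 g(y) = C1 + C2*y + C3*y^2 - 9*y^4/40


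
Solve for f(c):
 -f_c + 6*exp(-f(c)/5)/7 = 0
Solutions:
 f(c) = 5*log(C1 + 6*c/35)


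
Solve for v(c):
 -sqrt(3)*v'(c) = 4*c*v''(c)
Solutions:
 v(c) = C1 + C2*c^(1 - sqrt(3)/4)


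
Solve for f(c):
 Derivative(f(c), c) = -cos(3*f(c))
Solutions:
 f(c) = -asin((C1 + exp(6*c))/(C1 - exp(6*c)))/3 + pi/3
 f(c) = asin((C1 + exp(6*c))/(C1 - exp(6*c)))/3


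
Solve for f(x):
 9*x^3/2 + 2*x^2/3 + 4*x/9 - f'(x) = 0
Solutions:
 f(x) = C1 + 9*x^4/8 + 2*x^3/9 + 2*x^2/9


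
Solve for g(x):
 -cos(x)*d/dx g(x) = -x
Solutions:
 g(x) = C1 + Integral(x/cos(x), x)


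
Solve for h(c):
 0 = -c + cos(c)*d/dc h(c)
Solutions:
 h(c) = C1 + Integral(c/cos(c), c)


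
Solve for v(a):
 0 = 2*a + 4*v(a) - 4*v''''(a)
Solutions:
 v(a) = C1*exp(-a) + C2*exp(a) + C3*sin(a) + C4*cos(a) - a/2


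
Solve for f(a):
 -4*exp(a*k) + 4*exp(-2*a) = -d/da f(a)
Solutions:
 f(a) = C1 + 2*exp(-2*a) + 4*exp(a*k)/k


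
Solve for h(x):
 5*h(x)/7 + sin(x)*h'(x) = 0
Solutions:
 h(x) = C1*(cos(x) + 1)^(5/14)/(cos(x) - 1)^(5/14)


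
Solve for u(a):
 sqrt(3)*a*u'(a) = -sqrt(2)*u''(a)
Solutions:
 u(a) = C1 + C2*erf(6^(1/4)*a/2)


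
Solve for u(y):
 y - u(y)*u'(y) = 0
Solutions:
 u(y) = -sqrt(C1 + y^2)
 u(y) = sqrt(C1 + y^2)


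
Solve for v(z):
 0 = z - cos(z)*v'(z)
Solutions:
 v(z) = C1 + Integral(z/cos(z), z)


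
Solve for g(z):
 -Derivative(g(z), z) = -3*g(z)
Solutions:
 g(z) = C1*exp(3*z)


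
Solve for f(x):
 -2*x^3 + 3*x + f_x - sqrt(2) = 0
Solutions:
 f(x) = C1 + x^4/2 - 3*x^2/2 + sqrt(2)*x


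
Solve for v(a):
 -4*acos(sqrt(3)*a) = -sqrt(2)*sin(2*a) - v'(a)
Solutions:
 v(a) = C1 + 4*a*acos(sqrt(3)*a) - 4*sqrt(3)*sqrt(1 - 3*a^2)/3 + sqrt(2)*cos(2*a)/2


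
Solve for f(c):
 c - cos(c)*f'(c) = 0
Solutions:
 f(c) = C1 + Integral(c/cos(c), c)


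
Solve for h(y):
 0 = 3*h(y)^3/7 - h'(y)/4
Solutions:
 h(y) = -sqrt(14)*sqrt(-1/(C1 + 12*y))/2
 h(y) = sqrt(14)*sqrt(-1/(C1 + 12*y))/2


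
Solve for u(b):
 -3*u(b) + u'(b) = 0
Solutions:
 u(b) = C1*exp(3*b)


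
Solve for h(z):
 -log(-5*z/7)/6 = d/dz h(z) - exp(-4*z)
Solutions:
 h(z) = C1 - z*log(-z)/6 + z*(-log(5) + 1 + log(7))/6 - exp(-4*z)/4


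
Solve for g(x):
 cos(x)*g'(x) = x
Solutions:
 g(x) = C1 + Integral(x/cos(x), x)


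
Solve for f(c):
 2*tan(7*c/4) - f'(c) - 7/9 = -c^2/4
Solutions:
 f(c) = C1 + c^3/12 - 7*c/9 - 8*log(cos(7*c/4))/7


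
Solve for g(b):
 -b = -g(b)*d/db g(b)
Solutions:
 g(b) = -sqrt(C1 + b^2)
 g(b) = sqrt(C1 + b^2)


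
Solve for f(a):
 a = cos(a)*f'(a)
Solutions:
 f(a) = C1 + Integral(a/cos(a), a)


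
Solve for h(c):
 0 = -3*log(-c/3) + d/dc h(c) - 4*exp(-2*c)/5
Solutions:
 h(c) = C1 + 3*c*log(-c) + 3*c*(-log(3) - 1) - 2*exp(-2*c)/5


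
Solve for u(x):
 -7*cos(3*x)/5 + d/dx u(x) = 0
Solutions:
 u(x) = C1 + 7*sin(3*x)/15


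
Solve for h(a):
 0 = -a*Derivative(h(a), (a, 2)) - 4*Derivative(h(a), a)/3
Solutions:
 h(a) = C1 + C2/a^(1/3)


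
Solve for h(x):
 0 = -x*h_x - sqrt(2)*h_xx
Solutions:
 h(x) = C1 + C2*erf(2^(1/4)*x/2)


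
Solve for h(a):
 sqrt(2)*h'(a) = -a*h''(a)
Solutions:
 h(a) = C1 + C2*a^(1 - sqrt(2))


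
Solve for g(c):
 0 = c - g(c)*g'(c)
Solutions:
 g(c) = -sqrt(C1 + c^2)
 g(c) = sqrt(C1 + c^2)


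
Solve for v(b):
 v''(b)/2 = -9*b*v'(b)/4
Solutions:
 v(b) = C1 + C2*erf(3*b/2)


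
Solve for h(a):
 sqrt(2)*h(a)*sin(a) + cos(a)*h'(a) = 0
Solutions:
 h(a) = C1*cos(a)^(sqrt(2))


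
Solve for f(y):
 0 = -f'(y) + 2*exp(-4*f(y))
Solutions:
 f(y) = log(-I*(C1 + 8*y)^(1/4))
 f(y) = log(I*(C1 + 8*y)^(1/4))
 f(y) = log(-(C1 + 8*y)^(1/4))
 f(y) = log(C1 + 8*y)/4


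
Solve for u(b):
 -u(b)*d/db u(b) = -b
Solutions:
 u(b) = -sqrt(C1 + b^2)
 u(b) = sqrt(C1 + b^2)


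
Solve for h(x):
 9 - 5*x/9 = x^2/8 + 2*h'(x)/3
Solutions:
 h(x) = C1 - x^3/16 - 5*x^2/12 + 27*x/2


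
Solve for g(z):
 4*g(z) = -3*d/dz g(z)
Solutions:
 g(z) = C1*exp(-4*z/3)


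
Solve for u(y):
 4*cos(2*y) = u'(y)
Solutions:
 u(y) = C1 + 2*sin(2*y)


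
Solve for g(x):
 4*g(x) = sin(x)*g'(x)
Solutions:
 g(x) = C1*(cos(x)^2 - 2*cos(x) + 1)/(cos(x)^2 + 2*cos(x) + 1)


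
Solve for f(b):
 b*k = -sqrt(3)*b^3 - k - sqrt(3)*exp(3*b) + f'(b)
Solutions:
 f(b) = C1 + sqrt(3)*b^4/4 + b^2*k/2 + b*k + sqrt(3)*exp(3*b)/3


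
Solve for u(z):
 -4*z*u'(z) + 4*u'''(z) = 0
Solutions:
 u(z) = C1 + Integral(C2*airyai(z) + C3*airybi(z), z)


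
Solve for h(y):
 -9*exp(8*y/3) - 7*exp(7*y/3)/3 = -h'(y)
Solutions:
 h(y) = C1 + 27*exp(8*y/3)/8 + exp(7*y/3)


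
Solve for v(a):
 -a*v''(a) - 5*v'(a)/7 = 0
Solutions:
 v(a) = C1 + C2*a^(2/7)


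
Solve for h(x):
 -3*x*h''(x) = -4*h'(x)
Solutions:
 h(x) = C1 + C2*x^(7/3)


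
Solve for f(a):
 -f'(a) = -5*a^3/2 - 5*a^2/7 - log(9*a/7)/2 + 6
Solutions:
 f(a) = C1 + 5*a^4/8 + 5*a^3/21 + a*log(a)/2 - 13*a/2 - a*log(7)/2 + a*log(3)


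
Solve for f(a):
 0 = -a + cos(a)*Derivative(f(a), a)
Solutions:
 f(a) = C1 + Integral(a/cos(a), a)


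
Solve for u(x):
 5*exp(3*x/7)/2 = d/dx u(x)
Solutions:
 u(x) = C1 + 35*exp(3*x/7)/6


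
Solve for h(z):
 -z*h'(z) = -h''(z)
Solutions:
 h(z) = C1 + C2*erfi(sqrt(2)*z/2)


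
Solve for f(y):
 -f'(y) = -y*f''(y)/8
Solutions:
 f(y) = C1 + C2*y^9


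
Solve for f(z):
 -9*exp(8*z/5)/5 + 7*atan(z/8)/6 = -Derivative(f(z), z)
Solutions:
 f(z) = C1 - 7*z*atan(z/8)/6 + 9*exp(8*z/5)/8 + 14*log(z^2 + 64)/3


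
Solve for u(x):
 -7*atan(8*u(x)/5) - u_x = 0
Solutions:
 Integral(1/atan(8*_y/5), (_y, u(x))) = C1 - 7*x


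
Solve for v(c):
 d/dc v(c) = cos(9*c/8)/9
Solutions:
 v(c) = C1 + 8*sin(9*c/8)/81
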